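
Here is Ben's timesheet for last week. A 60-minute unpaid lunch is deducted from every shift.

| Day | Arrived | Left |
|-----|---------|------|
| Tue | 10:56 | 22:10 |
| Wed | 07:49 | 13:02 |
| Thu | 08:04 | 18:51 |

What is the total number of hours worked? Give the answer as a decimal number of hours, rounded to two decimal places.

Tue: 10:56–22:10 = 11 h 14 min; less 60 min break → 10 h 14 min
Wed: 07:49–13:02 = 5 h 13 min; less 60 min break → 4 h 13 min
Thu: 08:04–18:51 = 10 h 47 min; less 60 min break → 9 h 47 min
Total: 10 h 14 min + 4 h 13 min + 9 h 47 min = 24 h 14 min.

24.23 hours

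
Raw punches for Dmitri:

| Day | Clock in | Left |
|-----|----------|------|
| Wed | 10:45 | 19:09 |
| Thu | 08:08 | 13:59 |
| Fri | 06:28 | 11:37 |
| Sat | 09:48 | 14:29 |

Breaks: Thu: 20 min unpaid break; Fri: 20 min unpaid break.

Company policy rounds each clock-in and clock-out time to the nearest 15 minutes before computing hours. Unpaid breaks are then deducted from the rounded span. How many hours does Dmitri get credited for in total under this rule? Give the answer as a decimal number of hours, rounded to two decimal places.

23.33 hours

Wed: in 10:45→10:45, out 19:09→19:15; 8 h 30 min
Thu: in 08:08→08:15, out 13:59→14:00; 5 h 45 min − 20 min = 5 h 25 min
Fri: in 06:28→06:30, out 11:37→11:30; 5 h 0 min − 20 min = 4 h 40 min
Sat: in 09:48→09:45, out 14:29→14:30; 4 h 45 min
Total credited: 23 h 20 min.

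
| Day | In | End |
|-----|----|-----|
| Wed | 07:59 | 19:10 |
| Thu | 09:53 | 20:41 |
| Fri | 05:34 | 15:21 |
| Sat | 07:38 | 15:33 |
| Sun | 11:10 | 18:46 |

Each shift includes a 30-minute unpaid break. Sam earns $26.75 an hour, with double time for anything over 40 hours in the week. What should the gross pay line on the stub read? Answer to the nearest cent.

$1325.91

Wed: 07:59–19:10 = 11 h 11 min; less 30 min break → 10 h 41 min
Thu: 09:53–20:41 = 10 h 48 min; less 30 min break → 10 h 18 min
Fri: 05:34–15:21 = 9 h 47 min; less 30 min break → 9 h 17 min
Sat: 07:38–15:33 = 7 h 55 min; less 30 min break → 7 h 25 min
Sun: 11:10–18:46 = 7 h 36 min; less 30 min break → 7 h 6 min
Total worked: 44 h 47 min = 2687 min.
Regular 40 h 0 min = 2400 min at $26.75/h; overtime 4 h 47 min = 287 min at $53.50/h.
Pay = (2400 × $26.75 + 287 × $53.50) ÷ 60 = $1325.91.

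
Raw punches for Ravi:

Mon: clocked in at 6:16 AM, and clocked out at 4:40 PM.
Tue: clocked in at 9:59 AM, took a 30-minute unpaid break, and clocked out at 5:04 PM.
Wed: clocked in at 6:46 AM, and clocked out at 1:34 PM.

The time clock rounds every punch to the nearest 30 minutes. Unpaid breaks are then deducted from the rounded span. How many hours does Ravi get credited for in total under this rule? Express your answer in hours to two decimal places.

Mon: in 6:16 AM→6:30 AM, out 4:40 PM→4:30 PM; 10 h 0 min
Tue: in 9:59 AM→10:00 AM, out 5:04 PM→5:00 PM; 7 h 0 min − 30 min = 6 h 30 min
Wed: in 6:46 AM→7:00 AM, out 1:34 PM→1:30 PM; 6 h 30 min
Total credited: 23 h 0 min.

23.00 hours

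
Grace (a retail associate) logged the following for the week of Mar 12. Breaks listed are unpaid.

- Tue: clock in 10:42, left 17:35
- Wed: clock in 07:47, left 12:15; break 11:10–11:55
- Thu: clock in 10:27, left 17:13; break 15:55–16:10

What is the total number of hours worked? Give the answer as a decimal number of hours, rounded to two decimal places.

17.12 hours

Tue: 10:42–17:35 = 6 h 53 min
Wed: 07:47–12:15 = 4 h 28 min; less 45 min break → 3 h 43 min
Thu: 10:27–17:13 = 6 h 46 min; less 15 min break → 6 h 31 min
Total: 6 h 53 min + 3 h 43 min + 6 h 31 min = 17 h 7 min.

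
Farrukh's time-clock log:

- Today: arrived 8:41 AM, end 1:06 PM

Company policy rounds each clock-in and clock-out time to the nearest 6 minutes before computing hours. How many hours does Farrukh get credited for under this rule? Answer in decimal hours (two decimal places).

Today: in 8:41 AM→8:42 AM, out 1:06 PM→1:06 PM; 4 h 24 min

4.40 hours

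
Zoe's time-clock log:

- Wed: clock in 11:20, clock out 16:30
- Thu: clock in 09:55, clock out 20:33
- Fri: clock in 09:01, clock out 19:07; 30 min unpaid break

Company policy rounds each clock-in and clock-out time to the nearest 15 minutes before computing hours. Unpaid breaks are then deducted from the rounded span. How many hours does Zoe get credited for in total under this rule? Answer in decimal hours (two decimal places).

25.25 hours

Wed: in 11:20→11:15, out 16:30→16:30; 5 h 15 min
Thu: in 09:55→10:00, out 20:33→20:30; 10 h 30 min
Fri: in 09:01→09:00, out 19:07→19:00; 10 h 0 min − 30 min = 9 h 30 min
Total credited: 25 h 15 min.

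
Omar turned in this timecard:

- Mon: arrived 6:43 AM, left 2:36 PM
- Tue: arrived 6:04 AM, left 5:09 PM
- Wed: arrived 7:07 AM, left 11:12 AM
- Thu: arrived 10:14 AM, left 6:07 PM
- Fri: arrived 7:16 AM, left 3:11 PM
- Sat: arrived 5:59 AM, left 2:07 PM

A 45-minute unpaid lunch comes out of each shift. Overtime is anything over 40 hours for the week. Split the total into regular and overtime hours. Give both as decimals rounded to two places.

Regular 40.00 hours, overtime 2.48 hours

Mon: 6:43 AM–2:36 PM = 7 h 53 min; less 45 min break → 7 h 8 min
Tue: 6:04 AM–5:09 PM = 11 h 5 min; less 45 min break → 10 h 20 min
Wed: 7:07 AM–11:12 AM = 4 h 5 min; less 45 min break → 3 h 20 min
Thu: 10:14 AM–6:07 PM = 7 h 53 min; less 45 min break → 7 h 8 min
Fri: 7:16 AM–3:11 PM = 7 h 55 min; less 45 min break → 7 h 10 min
Sat: 5:59 AM–2:07 PM = 8 h 8 min; less 45 min break → 7 h 23 min
Total worked: 42 h 29 min = 42.48 h.
Threshold 40 h → overtime 2 h 29 min, regular 40 h 0 min.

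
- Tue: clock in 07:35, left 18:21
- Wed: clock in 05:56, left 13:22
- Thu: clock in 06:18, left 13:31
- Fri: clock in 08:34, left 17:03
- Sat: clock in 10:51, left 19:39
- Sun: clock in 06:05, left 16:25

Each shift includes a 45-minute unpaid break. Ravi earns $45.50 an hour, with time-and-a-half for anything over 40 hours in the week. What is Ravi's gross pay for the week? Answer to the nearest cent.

$2402.40

Tue: 07:35–18:21 = 10 h 46 min; less 45 min break → 10 h 1 min
Wed: 05:56–13:22 = 7 h 26 min; less 45 min break → 6 h 41 min
Thu: 06:18–13:31 = 7 h 13 min; less 45 min break → 6 h 28 min
Fri: 08:34–17:03 = 8 h 29 min; less 45 min break → 7 h 44 min
Sat: 10:51–19:39 = 8 h 48 min; less 45 min break → 8 h 3 min
Sun: 06:05–16:25 = 10 h 20 min; less 45 min break → 9 h 35 min
Total worked: 48 h 32 min = 2912 min.
Regular 40 h 0 min = 2400 min at $45.50/h; overtime 8 h 32 min = 512 min at $68.25/h.
Pay = (2400 × $45.50 + 512 × $68.25) ÷ 60 = $2402.40.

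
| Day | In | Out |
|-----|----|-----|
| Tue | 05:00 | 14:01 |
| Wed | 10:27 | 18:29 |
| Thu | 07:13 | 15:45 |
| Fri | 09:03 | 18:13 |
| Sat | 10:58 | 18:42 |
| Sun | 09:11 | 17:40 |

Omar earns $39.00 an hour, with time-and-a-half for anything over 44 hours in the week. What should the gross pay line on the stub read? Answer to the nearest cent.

Tue: 05:00–14:01 = 9 h 1 min
Wed: 10:27–18:29 = 8 h 2 min
Thu: 07:13–15:45 = 8 h 32 min
Fri: 09:03–18:13 = 9 h 10 min
Sat: 10:58–18:42 = 7 h 44 min
Sun: 09:11–17:40 = 8 h 29 min
Total worked: 50 h 58 min = 3058 min.
Regular 44 h 0 min = 2640 min at $39.00/h; overtime 6 h 58 min = 418 min at $58.50/h.
Pay = (2640 × $39.00 + 418 × $58.50) ÷ 60 = $2123.55.

$2123.55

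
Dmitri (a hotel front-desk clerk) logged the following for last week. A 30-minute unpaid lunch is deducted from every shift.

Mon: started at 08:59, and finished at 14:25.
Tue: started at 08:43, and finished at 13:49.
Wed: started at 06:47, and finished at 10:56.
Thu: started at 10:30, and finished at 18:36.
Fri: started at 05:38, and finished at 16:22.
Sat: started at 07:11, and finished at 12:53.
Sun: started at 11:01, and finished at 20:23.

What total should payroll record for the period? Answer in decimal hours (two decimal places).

Mon: 08:59–14:25 = 5 h 26 min; less 30 min break → 4 h 56 min
Tue: 08:43–13:49 = 5 h 6 min; less 30 min break → 4 h 36 min
Wed: 06:47–10:56 = 4 h 9 min; less 30 min break → 3 h 39 min
Thu: 10:30–18:36 = 8 h 6 min; less 30 min break → 7 h 36 min
Fri: 05:38–16:22 = 10 h 44 min; less 30 min break → 10 h 14 min
Sat: 07:11–12:53 = 5 h 42 min; less 30 min break → 5 h 12 min
Sun: 11:01–20:23 = 9 h 22 min; less 30 min break → 8 h 52 min
Total: 4 h 56 min + 4 h 36 min + 3 h 39 min + 7 h 36 min + 10 h 14 min + 5 h 12 min + 8 h 52 min = 45 h 5 min.

45.08 hours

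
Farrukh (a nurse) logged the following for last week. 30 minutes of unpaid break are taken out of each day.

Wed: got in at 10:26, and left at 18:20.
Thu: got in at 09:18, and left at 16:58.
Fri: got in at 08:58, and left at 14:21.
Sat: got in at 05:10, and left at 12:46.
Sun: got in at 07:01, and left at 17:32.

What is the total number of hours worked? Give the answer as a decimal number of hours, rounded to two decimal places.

36.57 hours

Wed: 10:26–18:20 = 7 h 54 min; less 30 min break → 7 h 24 min
Thu: 09:18–16:58 = 7 h 40 min; less 30 min break → 7 h 10 min
Fri: 08:58–14:21 = 5 h 23 min; less 30 min break → 4 h 53 min
Sat: 05:10–12:46 = 7 h 36 min; less 30 min break → 7 h 6 min
Sun: 07:01–17:32 = 10 h 31 min; less 30 min break → 10 h 1 min
Total: 7 h 24 min + 7 h 10 min + 4 h 53 min + 7 h 6 min + 10 h 1 min = 36 h 34 min.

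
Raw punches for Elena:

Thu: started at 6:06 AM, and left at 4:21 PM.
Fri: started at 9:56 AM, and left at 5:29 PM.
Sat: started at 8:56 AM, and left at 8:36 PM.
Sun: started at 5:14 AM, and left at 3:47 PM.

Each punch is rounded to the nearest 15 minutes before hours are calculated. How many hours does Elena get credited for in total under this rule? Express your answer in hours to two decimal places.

Thu: in 6:06 AM→6:00 AM, out 4:21 PM→4:15 PM; 10 h 15 min
Fri: in 9:56 AM→10:00 AM, out 5:29 PM→5:30 PM; 7 h 30 min
Sat: in 8:56 AM→9:00 AM, out 8:36 PM→8:30 PM; 11 h 30 min
Sun: in 5:14 AM→5:15 AM, out 3:47 PM→3:45 PM; 10 h 30 min
Total credited: 39 h 45 min.

39.75 hours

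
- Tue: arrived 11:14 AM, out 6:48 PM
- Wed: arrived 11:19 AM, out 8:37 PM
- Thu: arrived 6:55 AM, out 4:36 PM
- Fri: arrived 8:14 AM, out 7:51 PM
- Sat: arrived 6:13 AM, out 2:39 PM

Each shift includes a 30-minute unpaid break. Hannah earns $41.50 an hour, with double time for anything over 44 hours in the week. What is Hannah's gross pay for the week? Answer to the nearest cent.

$1834.30

Tue: 11:14 AM–6:48 PM = 7 h 34 min; less 30 min break → 7 h 4 min
Wed: 11:19 AM–8:37 PM = 9 h 18 min; less 30 min break → 8 h 48 min
Thu: 6:55 AM–4:36 PM = 9 h 41 min; less 30 min break → 9 h 11 min
Fri: 8:14 AM–7:51 PM = 11 h 37 min; less 30 min break → 11 h 7 min
Sat: 6:13 AM–2:39 PM = 8 h 26 min; less 30 min break → 7 h 56 min
Total worked: 44 h 6 min = 2646 min.
Regular 44 h 0 min = 2640 min at $41.50/h; overtime 0 h 6 min = 6 min at $83.00/h.
Pay = (2640 × $41.50 + 6 × $83.00) ÷ 60 = $1834.30.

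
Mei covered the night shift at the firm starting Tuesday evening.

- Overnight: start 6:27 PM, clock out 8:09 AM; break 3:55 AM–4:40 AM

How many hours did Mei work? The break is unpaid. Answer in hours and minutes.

12 h 57 min

Overnight: 6:27 PM → midnight = 5 h 33 min; midnight → 8:09 AM = 8 h 9 min; span 13 h 42 min; less 45 min break → 12 h 57 min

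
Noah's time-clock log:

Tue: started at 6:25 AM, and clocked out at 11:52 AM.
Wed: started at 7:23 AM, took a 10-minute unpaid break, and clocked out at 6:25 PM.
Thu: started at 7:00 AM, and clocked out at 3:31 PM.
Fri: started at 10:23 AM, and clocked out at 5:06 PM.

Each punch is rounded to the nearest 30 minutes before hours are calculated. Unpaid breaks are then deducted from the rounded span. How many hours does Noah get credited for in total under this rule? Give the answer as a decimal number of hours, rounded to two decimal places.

Tue: in 6:25 AM→6:30 AM, out 11:52 AM→12:00 PM; 5 h 30 min
Wed: in 7:23 AM→7:30 AM, out 6:25 PM→6:30 PM; 11 h 0 min − 10 min = 10 h 50 min
Thu: in 7:00 AM→7:00 AM, out 3:31 PM→3:30 PM; 8 h 30 min
Fri: in 10:23 AM→10:30 AM, out 5:06 PM→5:00 PM; 6 h 30 min
Total credited: 31 h 20 min.

31.33 hours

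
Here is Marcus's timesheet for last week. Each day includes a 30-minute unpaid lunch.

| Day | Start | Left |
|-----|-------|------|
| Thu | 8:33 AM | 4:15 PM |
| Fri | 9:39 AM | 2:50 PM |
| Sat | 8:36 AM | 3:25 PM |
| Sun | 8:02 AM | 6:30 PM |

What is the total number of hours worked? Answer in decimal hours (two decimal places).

28.17 hours

Thu: 8:33 AM–4:15 PM = 7 h 42 min; less 30 min break → 7 h 12 min
Fri: 9:39 AM–2:50 PM = 5 h 11 min; less 30 min break → 4 h 41 min
Sat: 8:36 AM–3:25 PM = 6 h 49 min; less 30 min break → 6 h 19 min
Sun: 8:02 AM–6:30 PM = 10 h 28 min; less 30 min break → 9 h 58 min
Total: 7 h 12 min + 4 h 41 min + 6 h 19 min + 9 h 58 min = 28 h 10 min.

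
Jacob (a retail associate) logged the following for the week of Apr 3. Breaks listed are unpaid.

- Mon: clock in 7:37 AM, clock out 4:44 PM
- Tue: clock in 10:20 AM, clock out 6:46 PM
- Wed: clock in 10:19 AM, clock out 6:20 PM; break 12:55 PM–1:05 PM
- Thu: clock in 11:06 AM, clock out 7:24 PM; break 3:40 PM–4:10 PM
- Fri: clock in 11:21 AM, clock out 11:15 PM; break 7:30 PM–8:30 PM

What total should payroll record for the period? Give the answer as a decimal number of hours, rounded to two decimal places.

Mon: 7:37 AM–4:44 PM = 9 h 7 min
Tue: 10:20 AM–6:46 PM = 8 h 26 min
Wed: 10:19 AM–6:20 PM = 8 h 1 min; less 10 min break → 7 h 51 min
Thu: 11:06 AM–7:24 PM = 8 h 18 min; less 30 min break → 7 h 48 min
Fri: 11:21 AM–11:15 PM = 11 h 54 min; less 60 min break → 10 h 54 min
Total: 9 h 7 min + 8 h 26 min + 7 h 51 min + 7 h 48 min + 10 h 54 min = 44 h 6 min.

44.10 hours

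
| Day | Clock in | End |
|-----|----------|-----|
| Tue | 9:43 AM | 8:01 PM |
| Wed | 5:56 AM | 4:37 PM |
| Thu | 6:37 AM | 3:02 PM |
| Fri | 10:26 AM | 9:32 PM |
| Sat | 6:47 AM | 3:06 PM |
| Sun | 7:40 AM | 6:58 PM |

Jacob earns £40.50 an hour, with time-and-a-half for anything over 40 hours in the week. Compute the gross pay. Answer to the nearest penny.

£2842.09

Tue: 9:43 AM–8:01 PM = 10 h 18 min
Wed: 5:56 AM–4:37 PM = 10 h 41 min
Thu: 6:37 AM–3:02 PM = 8 h 25 min
Fri: 10:26 AM–9:32 PM = 11 h 6 min
Sat: 6:47 AM–3:06 PM = 8 h 19 min
Sun: 7:40 AM–6:58 PM = 11 h 18 min
Total worked: 60 h 7 min = 3607 min.
Regular 40 h 0 min = 2400 min at £40.50/h; overtime 20 h 7 min = 1207 min at £60.75/h.
Pay = (2400 × £40.50 + 1207 × £60.75) ÷ 60 = £2842.09.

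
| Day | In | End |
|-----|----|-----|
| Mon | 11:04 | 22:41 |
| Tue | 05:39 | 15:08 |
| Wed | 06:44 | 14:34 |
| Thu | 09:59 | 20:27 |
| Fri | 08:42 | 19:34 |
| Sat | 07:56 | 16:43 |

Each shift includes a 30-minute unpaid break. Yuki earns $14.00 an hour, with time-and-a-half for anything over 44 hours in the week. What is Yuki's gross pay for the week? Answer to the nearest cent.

$869.05

Mon: 11:04–22:41 = 11 h 37 min; less 30 min break → 11 h 7 min
Tue: 05:39–15:08 = 9 h 29 min; less 30 min break → 8 h 59 min
Wed: 06:44–14:34 = 7 h 50 min; less 30 min break → 7 h 20 min
Thu: 09:59–20:27 = 10 h 28 min; less 30 min break → 9 h 58 min
Fri: 08:42–19:34 = 10 h 52 min; less 30 min break → 10 h 22 min
Sat: 07:56–16:43 = 8 h 47 min; less 30 min break → 8 h 17 min
Total worked: 56 h 3 min = 3363 min.
Regular 44 h 0 min = 2640 min at $14.00/h; overtime 12 h 3 min = 723 min at $21.00/h.
Pay = (2640 × $14.00 + 723 × $21.00) ÷ 60 = $869.05.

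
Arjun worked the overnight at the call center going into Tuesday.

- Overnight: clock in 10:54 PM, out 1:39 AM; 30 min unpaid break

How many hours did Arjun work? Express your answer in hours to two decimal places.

2.25 hours

Overnight: 10:54 PM → midnight = 1 h 6 min; midnight → 1:39 AM = 1 h 39 min; span 2 h 45 min; less 30 min break → 2 h 15 min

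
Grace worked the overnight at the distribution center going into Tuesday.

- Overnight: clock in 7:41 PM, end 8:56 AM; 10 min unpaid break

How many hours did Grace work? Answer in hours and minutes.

Overnight: 7:41 PM → midnight = 4 h 19 min; midnight → 8:56 AM = 8 h 56 min; span 13 h 15 min; less 10 min break → 13 h 5 min

13 h 5 min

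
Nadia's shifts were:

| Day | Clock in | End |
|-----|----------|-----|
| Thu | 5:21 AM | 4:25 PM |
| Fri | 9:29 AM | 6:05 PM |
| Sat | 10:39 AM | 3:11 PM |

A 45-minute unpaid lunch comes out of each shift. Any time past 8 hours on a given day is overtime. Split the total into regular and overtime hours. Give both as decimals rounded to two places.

Thu: 5:21 AM–4:25 PM = 11 h 4 min; less 45 min break → 10 h 19 min
Fri: 9:29 AM–6:05 PM = 8 h 36 min; less 45 min break → 7 h 51 min
Sat: 10:39 AM–3:11 PM = 4 h 32 min; less 45 min break → 3 h 47 min
Thu reg 8 h 0 min / OT 2 h 19 min; Fri reg 7 h 51 min / OT 0 h 0 min; Sat reg 3 h 47 min / OT 0 h 0 min.
Totals: regular 19 h 38 min, overtime 2 h 19 min.

Regular 19.63 hours, overtime 2.32 hours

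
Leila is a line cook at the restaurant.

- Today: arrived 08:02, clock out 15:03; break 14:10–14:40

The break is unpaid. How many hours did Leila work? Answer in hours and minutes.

Today: 08:02–15:03 = 7 h 1 min; less 30 min break → 6 h 31 min

6 h 31 min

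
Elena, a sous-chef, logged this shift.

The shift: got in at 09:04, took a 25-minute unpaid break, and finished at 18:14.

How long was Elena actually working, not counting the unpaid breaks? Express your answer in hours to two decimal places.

8.75 hours

The shift: 09:04–18:14 = 9 h 10 min; less 25 min break → 8 h 45 min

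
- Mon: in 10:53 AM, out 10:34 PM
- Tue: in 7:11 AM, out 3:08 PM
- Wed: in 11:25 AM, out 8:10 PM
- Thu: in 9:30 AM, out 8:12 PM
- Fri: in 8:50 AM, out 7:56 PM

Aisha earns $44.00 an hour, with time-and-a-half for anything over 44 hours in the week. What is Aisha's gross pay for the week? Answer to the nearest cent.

Mon: 10:53 AM–10:34 PM = 11 h 41 min
Tue: 7:11 AM–3:08 PM = 7 h 57 min
Wed: 11:25 AM–8:10 PM = 8 h 45 min
Thu: 9:30 AM–8:12 PM = 10 h 42 min
Fri: 8:50 AM–7:56 PM = 11 h 6 min
Total worked: 50 h 11 min = 3011 min.
Regular 44 h 0 min = 2640 min at $44.00/h; overtime 6 h 11 min = 371 min at $66.00/h.
Pay = (2640 × $44.00 + 371 × $66.00) ÷ 60 = $2344.10.

$2344.10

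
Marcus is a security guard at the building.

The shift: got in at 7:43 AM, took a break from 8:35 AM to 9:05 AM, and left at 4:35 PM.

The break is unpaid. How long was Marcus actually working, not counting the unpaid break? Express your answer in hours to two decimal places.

The shift: 7:43 AM–4:35 PM = 8 h 52 min; less 30 min break → 8 h 22 min

8.37 hours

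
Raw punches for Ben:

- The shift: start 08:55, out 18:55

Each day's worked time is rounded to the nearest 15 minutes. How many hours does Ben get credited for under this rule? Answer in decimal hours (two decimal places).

The shift: 08:55–18:55 = 10 h 0 min → rounds to 10 h 0 min

10.00 hours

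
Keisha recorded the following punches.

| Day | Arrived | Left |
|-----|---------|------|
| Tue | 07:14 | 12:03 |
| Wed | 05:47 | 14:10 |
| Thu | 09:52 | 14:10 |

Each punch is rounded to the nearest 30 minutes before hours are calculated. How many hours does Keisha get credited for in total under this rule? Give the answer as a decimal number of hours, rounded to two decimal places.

Tue: in 07:14→07:00, out 12:03→12:00; 5 h 0 min
Wed: in 05:47→06:00, out 14:10→14:00; 8 h 0 min
Thu: in 09:52→10:00, out 14:10→14:00; 4 h 0 min
Total credited: 17 h 0 min.

17.00 hours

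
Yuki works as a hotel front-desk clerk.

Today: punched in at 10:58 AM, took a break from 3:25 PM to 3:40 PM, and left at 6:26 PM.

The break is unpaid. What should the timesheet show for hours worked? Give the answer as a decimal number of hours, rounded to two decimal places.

7.22 hours

Today: 10:58 AM–6:26 PM = 7 h 28 min; less 15 min break → 7 h 13 min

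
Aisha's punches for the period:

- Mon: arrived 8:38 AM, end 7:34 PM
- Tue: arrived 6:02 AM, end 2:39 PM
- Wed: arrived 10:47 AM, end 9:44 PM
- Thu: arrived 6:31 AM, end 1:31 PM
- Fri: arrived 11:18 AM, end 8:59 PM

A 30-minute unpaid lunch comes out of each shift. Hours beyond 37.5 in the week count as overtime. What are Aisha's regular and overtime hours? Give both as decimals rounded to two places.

Mon: 8:38 AM–7:34 PM = 10 h 56 min; less 30 min break → 10 h 26 min
Tue: 6:02 AM–2:39 PM = 8 h 37 min; less 30 min break → 8 h 7 min
Wed: 10:47 AM–9:44 PM = 10 h 57 min; less 30 min break → 10 h 27 min
Thu: 6:31 AM–1:31 PM = 7 h 0 min; less 30 min break → 6 h 30 min
Fri: 11:18 AM–8:59 PM = 9 h 41 min; less 30 min break → 9 h 11 min
Total worked: 44 h 41 min = 44.68 h.
Threshold 37.5 h → overtime 7 h 11 min, regular 37 h 30 min.

Regular 37.50 hours, overtime 7.18 hours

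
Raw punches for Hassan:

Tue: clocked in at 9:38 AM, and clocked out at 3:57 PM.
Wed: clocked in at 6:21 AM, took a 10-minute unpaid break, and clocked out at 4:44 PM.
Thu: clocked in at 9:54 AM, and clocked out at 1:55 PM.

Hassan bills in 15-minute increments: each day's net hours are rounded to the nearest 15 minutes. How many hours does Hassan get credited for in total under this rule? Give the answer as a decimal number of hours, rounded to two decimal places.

Tue: 9:38 AM–3:57 PM = 6 h 19 min → rounds to 6 h 15 min
Wed: 6:21 AM–4:44 PM = 10 h 23 min − 10 min = 10 h 13 min → rounds to 10 h 15 min
Thu: 9:54 AM–1:55 PM = 4 h 1 min → rounds to 4 h 0 min
Total credited: 20 h 30 min.

20.50 hours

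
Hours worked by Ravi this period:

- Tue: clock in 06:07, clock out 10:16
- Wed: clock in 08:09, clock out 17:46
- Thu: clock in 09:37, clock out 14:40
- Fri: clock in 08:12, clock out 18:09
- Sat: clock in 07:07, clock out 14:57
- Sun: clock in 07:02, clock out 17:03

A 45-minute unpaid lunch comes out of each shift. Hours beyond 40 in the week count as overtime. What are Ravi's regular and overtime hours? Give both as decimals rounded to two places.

Tue: 06:07–10:16 = 4 h 9 min; less 45 min break → 3 h 24 min
Wed: 08:09–17:46 = 9 h 37 min; less 45 min break → 8 h 52 min
Thu: 09:37–14:40 = 5 h 3 min; less 45 min break → 4 h 18 min
Fri: 08:12–18:09 = 9 h 57 min; less 45 min break → 9 h 12 min
Sat: 07:07–14:57 = 7 h 50 min; less 45 min break → 7 h 5 min
Sun: 07:02–17:03 = 10 h 1 min; less 45 min break → 9 h 16 min
Total worked: 42 h 7 min = 42.12 h.
Threshold 40 h → overtime 2 h 7 min, regular 40 h 0 min.

Regular 40.00 hours, overtime 2.12 hours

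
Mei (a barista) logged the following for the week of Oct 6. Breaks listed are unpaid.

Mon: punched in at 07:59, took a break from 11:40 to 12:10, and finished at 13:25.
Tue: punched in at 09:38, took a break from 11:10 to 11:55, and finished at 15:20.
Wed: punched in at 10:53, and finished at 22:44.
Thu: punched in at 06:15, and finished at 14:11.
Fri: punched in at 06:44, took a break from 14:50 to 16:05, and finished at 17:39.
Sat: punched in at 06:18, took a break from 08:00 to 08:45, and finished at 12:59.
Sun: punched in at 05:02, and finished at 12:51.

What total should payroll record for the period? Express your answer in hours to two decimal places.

53.08 hours

Mon: 07:59–13:25 = 5 h 26 min; less 30 min break → 4 h 56 min
Tue: 09:38–15:20 = 5 h 42 min; less 45 min break → 4 h 57 min
Wed: 10:53–22:44 = 11 h 51 min
Thu: 06:15–14:11 = 7 h 56 min
Fri: 06:44–17:39 = 10 h 55 min; less 75 min break → 9 h 40 min
Sat: 06:18–12:59 = 6 h 41 min; less 45 min break → 5 h 56 min
Sun: 05:02–12:51 = 7 h 49 min
Total: 4 h 56 min + 4 h 57 min + 11 h 51 min + 7 h 56 min + 9 h 40 min + 5 h 56 min + 7 h 49 min = 53 h 5 min.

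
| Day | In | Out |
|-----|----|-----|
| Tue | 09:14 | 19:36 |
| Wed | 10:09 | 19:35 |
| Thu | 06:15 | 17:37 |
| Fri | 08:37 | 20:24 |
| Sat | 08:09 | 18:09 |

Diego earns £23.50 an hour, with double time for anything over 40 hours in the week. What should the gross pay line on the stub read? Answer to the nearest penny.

£1548.65

Tue: 09:14–19:36 = 10 h 22 min
Wed: 10:09–19:35 = 9 h 26 min
Thu: 06:15–17:37 = 11 h 22 min
Fri: 08:37–20:24 = 11 h 47 min
Sat: 08:09–18:09 = 10 h 0 min
Total worked: 52 h 57 min = 3177 min.
Regular 40 h 0 min = 2400 min at £23.50/h; overtime 12 h 57 min = 777 min at £47.00/h.
Pay = (2400 × £23.50 + 777 × £47.00) ÷ 60 = £1548.65.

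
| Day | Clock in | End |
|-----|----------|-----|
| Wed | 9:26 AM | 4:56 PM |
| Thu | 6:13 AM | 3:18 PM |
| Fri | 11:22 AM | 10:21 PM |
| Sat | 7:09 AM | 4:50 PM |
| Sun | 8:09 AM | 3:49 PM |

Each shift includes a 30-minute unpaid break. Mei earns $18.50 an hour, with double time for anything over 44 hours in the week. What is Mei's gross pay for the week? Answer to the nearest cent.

$784.71

Wed: 9:26 AM–4:56 PM = 7 h 30 min; less 30 min break → 7 h 0 min
Thu: 6:13 AM–3:18 PM = 9 h 5 min; less 30 min break → 8 h 35 min
Fri: 11:22 AM–10:21 PM = 10 h 59 min; less 30 min break → 10 h 29 min
Sat: 7:09 AM–4:50 PM = 9 h 41 min; less 30 min break → 9 h 11 min
Sun: 8:09 AM–3:49 PM = 7 h 40 min; less 30 min break → 7 h 10 min
Total worked: 42 h 25 min = 2545 min.
Regular 42 h 25 min = 2545 min at $18.50/h; overtime 0 h 0 min = 0 min at $37.00/h.
Pay = (2545 × $18.50 + 0 × $37.00) ÷ 60 = $784.71.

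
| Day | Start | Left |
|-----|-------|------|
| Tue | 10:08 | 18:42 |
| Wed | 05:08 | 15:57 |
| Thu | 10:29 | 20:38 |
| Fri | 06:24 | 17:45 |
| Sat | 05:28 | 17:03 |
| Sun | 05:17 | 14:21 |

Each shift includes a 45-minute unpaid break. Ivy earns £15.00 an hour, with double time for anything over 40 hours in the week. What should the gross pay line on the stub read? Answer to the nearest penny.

Tue: 10:08–18:42 = 8 h 34 min; less 45 min break → 7 h 49 min
Wed: 05:08–15:57 = 10 h 49 min; less 45 min break → 10 h 4 min
Thu: 10:29–20:38 = 10 h 9 min; less 45 min break → 9 h 24 min
Fri: 06:24–17:45 = 11 h 21 min; less 45 min break → 10 h 36 min
Sat: 05:28–17:03 = 11 h 35 min; less 45 min break → 10 h 50 min
Sun: 05:17–14:21 = 9 h 4 min; less 45 min break → 8 h 19 min
Total worked: 57 h 2 min = 3422 min.
Regular 40 h 0 min = 2400 min at £15.00/h; overtime 17 h 2 min = 1022 min at £30.00/h.
Pay = (2400 × £15.00 + 1022 × £30.00) ÷ 60 = £1111.00.

£1111.00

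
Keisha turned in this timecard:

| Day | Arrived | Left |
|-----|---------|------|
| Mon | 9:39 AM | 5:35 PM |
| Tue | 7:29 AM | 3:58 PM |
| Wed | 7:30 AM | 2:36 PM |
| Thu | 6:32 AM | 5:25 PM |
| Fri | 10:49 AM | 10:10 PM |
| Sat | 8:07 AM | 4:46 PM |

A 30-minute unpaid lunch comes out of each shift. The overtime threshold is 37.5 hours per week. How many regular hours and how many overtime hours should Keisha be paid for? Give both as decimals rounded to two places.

Mon: 9:39 AM–5:35 PM = 7 h 56 min; less 30 min break → 7 h 26 min
Tue: 7:29 AM–3:58 PM = 8 h 29 min; less 30 min break → 7 h 59 min
Wed: 7:30 AM–2:36 PM = 7 h 6 min; less 30 min break → 6 h 36 min
Thu: 6:32 AM–5:25 PM = 10 h 53 min; less 30 min break → 10 h 23 min
Fri: 10:49 AM–10:10 PM = 11 h 21 min; less 30 min break → 10 h 51 min
Sat: 8:07 AM–4:46 PM = 8 h 39 min; less 30 min break → 8 h 9 min
Total worked: 51 h 24 min = 51.40 h.
Threshold 37.5 h → overtime 13 h 54 min, regular 37 h 30 min.

Regular 37.50 hours, overtime 13.90 hours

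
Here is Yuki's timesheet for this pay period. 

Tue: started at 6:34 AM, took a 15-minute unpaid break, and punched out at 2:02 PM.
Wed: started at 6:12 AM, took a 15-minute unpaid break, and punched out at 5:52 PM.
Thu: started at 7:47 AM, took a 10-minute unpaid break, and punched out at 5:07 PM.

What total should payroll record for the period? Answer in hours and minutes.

27 h 48 min

Tue: 6:34 AM–2:02 PM = 7 h 28 min; less 15 min break → 7 h 13 min
Wed: 6:12 AM–5:52 PM = 11 h 40 min; less 15 min break → 11 h 25 min
Thu: 7:47 AM–5:07 PM = 9 h 20 min; less 10 min break → 9 h 10 min
Total: 7 h 13 min + 11 h 25 min + 9 h 10 min = 27 h 48 min.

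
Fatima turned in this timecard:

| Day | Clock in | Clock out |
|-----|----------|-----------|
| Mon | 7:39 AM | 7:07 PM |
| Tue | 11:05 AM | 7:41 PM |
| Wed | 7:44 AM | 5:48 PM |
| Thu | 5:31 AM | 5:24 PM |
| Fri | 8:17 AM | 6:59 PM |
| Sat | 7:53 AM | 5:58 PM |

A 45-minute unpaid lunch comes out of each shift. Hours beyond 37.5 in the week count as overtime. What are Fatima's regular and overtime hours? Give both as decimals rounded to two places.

Regular 37.50 hours, overtime 20.80 hours

Mon: 7:39 AM–7:07 PM = 11 h 28 min; less 45 min break → 10 h 43 min
Tue: 11:05 AM–7:41 PM = 8 h 36 min; less 45 min break → 7 h 51 min
Wed: 7:44 AM–5:48 PM = 10 h 4 min; less 45 min break → 9 h 19 min
Thu: 5:31 AM–5:24 PM = 11 h 53 min; less 45 min break → 11 h 8 min
Fri: 8:17 AM–6:59 PM = 10 h 42 min; less 45 min break → 9 h 57 min
Sat: 7:53 AM–5:58 PM = 10 h 5 min; less 45 min break → 9 h 20 min
Total worked: 58 h 18 min = 58.30 h.
Threshold 37.5 h → overtime 20 h 48 min, regular 37 h 30 min.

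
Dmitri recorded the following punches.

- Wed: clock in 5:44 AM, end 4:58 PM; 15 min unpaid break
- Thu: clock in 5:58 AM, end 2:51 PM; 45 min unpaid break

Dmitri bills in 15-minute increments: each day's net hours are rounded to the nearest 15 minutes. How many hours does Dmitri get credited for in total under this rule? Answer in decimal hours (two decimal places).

Wed: 5:44 AM–4:58 PM = 11 h 14 min − 15 min = 10 h 59 min → rounds to 11 h 0 min
Thu: 5:58 AM–2:51 PM = 8 h 53 min − 45 min = 8 h 8 min → rounds to 8 h 15 min
Total credited: 19 h 15 min.

19.25 hours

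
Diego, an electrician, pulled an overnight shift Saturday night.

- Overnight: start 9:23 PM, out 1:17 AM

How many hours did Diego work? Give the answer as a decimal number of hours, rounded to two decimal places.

3.90 hours

Overnight: 9:23 PM → midnight = 2 h 37 min; midnight → 1:17 AM = 1 h 17 min; span 3 h 54 min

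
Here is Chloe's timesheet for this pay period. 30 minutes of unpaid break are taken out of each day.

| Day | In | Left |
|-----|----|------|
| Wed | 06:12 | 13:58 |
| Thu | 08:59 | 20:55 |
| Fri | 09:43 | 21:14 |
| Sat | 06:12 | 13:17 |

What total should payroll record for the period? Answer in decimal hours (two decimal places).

Wed: 06:12–13:58 = 7 h 46 min; less 30 min break → 7 h 16 min
Thu: 08:59–20:55 = 11 h 56 min; less 30 min break → 11 h 26 min
Fri: 09:43–21:14 = 11 h 31 min; less 30 min break → 11 h 1 min
Sat: 06:12–13:17 = 7 h 5 min; less 30 min break → 6 h 35 min
Total: 7 h 16 min + 11 h 26 min + 11 h 1 min + 6 h 35 min = 36 h 18 min.

36.30 hours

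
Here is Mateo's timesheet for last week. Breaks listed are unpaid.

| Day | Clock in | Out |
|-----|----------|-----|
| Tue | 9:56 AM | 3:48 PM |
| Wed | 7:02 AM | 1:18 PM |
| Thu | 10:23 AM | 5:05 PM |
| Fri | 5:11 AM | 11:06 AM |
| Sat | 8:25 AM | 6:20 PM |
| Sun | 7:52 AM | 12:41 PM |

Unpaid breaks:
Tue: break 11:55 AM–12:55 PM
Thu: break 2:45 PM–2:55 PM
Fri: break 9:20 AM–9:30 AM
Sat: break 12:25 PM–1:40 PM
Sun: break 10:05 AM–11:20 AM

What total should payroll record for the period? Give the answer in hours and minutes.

35 h 39 min

Tue: 9:56 AM–3:48 PM = 5 h 52 min; less 60 min break → 4 h 52 min
Wed: 7:02 AM–1:18 PM = 6 h 16 min
Thu: 10:23 AM–5:05 PM = 6 h 42 min; less 10 min break → 6 h 32 min
Fri: 5:11 AM–11:06 AM = 5 h 55 min; less 10 min break → 5 h 45 min
Sat: 8:25 AM–6:20 PM = 9 h 55 min; less 75 min break → 8 h 40 min
Sun: 7:52 AM–12:41 PM = 4 h 49 min; less 75 min break → 3 h 34 min
Total: 4 h 52 min + 6 h 16 min + 6 h 32 min + 5 h 45 min + 8 h 40 min + 3 h 34 min = 35 h 39 min.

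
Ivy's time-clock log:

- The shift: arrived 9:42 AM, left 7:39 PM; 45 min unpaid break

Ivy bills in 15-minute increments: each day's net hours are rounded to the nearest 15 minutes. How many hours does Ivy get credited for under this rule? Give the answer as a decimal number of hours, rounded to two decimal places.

The shift: 9:42 AM–7:39 PM = 9 h 57 min − 45 min = 9 h 12 min → rounds to 9 h 15 min

9.25 hours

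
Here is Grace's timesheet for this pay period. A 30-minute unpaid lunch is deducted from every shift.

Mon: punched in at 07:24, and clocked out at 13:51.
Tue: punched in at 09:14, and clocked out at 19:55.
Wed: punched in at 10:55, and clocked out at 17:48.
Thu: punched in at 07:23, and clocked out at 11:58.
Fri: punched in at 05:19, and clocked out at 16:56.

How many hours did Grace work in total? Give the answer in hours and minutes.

Mon: 07:24–13:51 = 6 h 27 min; less 30 min break → 5 h 57 min
Tue: 09:14–19:55 = 10 h 41 min; less 30 min break → 10 h 11 min
Wed: 10:55–17:48 = 6 h 53 min; less 30 min break → 6 h 23 min
Thu: 07:23–11:58 = 4 h 35 min; less 30 min break → 4 h 5 min
Fri: 05:19–16:56 = 11 h 37 min; less 30 min break → 11 h 7 min
Total: 5 h 57 min + 10 h 11 min + 6 h 23 min + 4 h 5 min + 11 h 7 min = 37 h 43 min.

37 h 43 min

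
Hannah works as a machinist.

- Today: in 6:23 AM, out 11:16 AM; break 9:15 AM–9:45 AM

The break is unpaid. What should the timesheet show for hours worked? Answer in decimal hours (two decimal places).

Today: 6:23 AM–11:16 AM = 4 h 53 min; less 30 min break → 4 h 23 min

4.38 hours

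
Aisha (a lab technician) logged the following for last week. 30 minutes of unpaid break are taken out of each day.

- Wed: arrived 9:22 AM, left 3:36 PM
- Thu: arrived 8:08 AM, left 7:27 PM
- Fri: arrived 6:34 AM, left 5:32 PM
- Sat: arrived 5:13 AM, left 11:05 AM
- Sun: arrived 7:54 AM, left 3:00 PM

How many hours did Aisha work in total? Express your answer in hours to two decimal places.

38.98 hours

Wed: 9:22 AM–3:36 PM = 6 h 14 min; less 30 min break → 5 h 44 min
Thu: 8:08 AM–7:27 PM = 11 h 19 min; less 30 min break → 10 h 49 min
Fri: 6:34 AM–5:32 PM = 10 h 58 min; less 30 min break → 10 h 28 min
Sat: 5:13 AM–11:05 AM = 5 h 52 min; less 30 min break → 5 h 22 min
Sun: 7:54 AM–3:00 PM = 7 h 6 min; less 30 min break → 6 h 36 min
Total: 5 h 44 min + 10 h 49 min + 10 h 28 min + 5 h 22 min + 6 h 36 min = 38 h 59 min.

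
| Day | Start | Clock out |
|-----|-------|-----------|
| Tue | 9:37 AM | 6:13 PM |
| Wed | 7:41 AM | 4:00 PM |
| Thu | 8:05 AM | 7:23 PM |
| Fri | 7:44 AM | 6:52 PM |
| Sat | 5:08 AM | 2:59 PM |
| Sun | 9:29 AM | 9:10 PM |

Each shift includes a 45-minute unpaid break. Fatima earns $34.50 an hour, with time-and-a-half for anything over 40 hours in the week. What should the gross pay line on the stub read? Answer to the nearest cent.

$2227.84

Tue: 9:37 AM–6:13 PM = 8 h 36 min; less 45 min break → 7 h 51 min
Wed: 7:41 AM–4:00 PM = 8 h 19 min; less 45 min break → 7 h 34 min
Thu: 8:05 AM–7:23 PM = 11 h 18 min; less 45 min break → 10 h 33 min
Fri: 7:44 AM–6:52 PM = 11 h 8 min; less 45 min break → 10 h 23 min
Sat: 5:08 AM–2:59 PM = 9 h 51 min; less 45 min break → 9 h 6 min
Sun: 9:29 AM–9:10 PM = 11 h 41 min; less 45 min break → 10 h 56 min
Total worked: 56 h 23 min = 3383 min.
Regular 40 h 0 min = 2400 min at $34.50/h; overtime 16 h 23 min = 983 min at $51.75/h.
Pay = (2400 × $34.50 + 983 × $51.75) ÷ 60 = $2227.84.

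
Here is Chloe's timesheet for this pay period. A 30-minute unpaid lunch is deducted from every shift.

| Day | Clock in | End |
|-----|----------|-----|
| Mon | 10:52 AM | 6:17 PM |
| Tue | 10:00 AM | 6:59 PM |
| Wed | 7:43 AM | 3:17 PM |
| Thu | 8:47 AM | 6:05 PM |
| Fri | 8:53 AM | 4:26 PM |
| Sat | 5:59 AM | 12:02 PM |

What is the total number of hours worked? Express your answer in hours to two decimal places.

Mon: 10:52 AM–6:17 PM = 7 h 25 min; less 30 min break → 6 h 55 min
Tue: 10:00 AM–6:59 PM = 8 h 59 min; less 30 min break → 8 h 29 min
Wed: 7:43 AM–3:17 PM = 7 h 34 min; less 30 min break → 7 h 4 min
Thu: 8:47 AM–6:05 PM = 9 h 18 min; less 30 min break → 8 h 48 min
Fri: 8:53 AM–4:26 PM = 7 h 33 min; less 30 min break → 7 h 3 min
Sat: 5:59 AM–12:02 PM = 6 h 3 min; less 30 min break → 5 h 33 min
Total: 6 h 55 min + 8 h 29 min + 7 h 4 min + 8 h 48 min + 7 h 3 min + 5 h 33 min = 43 h 52 min.

43.87 hours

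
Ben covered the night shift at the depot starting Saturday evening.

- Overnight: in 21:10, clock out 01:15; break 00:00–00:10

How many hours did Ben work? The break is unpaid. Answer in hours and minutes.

3 h 55 min

Overnight: 21:10 → midnight = 2 h 50 min; midnight → 01:15 = 1 h 15 min; span 4 h 5 min; less 10 min break → 3 h 55 min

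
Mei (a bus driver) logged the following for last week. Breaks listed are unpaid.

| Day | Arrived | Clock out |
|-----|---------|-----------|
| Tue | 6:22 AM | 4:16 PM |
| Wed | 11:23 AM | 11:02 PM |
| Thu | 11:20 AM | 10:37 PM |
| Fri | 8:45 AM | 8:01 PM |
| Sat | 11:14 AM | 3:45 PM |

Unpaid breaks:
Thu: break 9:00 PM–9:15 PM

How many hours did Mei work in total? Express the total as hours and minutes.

Tue: 6:22 AM–4:16 PM = 9 h 54 min
Wed: 11:23 AM–11:02 PM = 11 h 39 min
Thu: 11:20 AM–10:37 PM = 11 h 17 min; less 15 min break → 11 h 2 min
Fri: 8:45 AM–8:01 PM = 11 h 16 min
Sat: 11:14 AM–3:45 PM = 4 h 31 min
Total: 9 h 54 min + 11 h 39 min + 11 h 2 min + 11 h 16 min + 4 h 31 min = 48 h 22 min.

48 h 22 min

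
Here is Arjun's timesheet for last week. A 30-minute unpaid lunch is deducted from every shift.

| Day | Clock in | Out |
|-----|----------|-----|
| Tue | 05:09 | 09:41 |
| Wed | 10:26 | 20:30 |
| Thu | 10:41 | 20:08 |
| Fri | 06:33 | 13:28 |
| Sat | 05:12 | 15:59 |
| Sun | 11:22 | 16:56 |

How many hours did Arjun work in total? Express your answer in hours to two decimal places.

Tue: 05:09–09:41 = 4 h 32 min; less 30 min break → 4 h 2 min
Wed: 10:26–20:30 = 10 h 4 min; less 30 min break → 9 h 34 min
Thu: 10:41–20:08 = 9 h 27 min; less 30 min break → 8 h 57 min
Fri: 06:33–13:28 = 6 h 55 min; less 30 min break → 6 h 25 min
Sat: 05:12–15:59 = 10 h 47 min; less 30 min break → 10 h 17 min
Sun: 11:22–16:56 = 5 h 34 min; less 30 min break → 5 h 4 min
Total: 4 h 2 min + 9 h 34 min + 8 h 57 min + 6 h 25 min + 10 h 17 min + 5 h 4 min = 44 h 19 min.

44.32 hours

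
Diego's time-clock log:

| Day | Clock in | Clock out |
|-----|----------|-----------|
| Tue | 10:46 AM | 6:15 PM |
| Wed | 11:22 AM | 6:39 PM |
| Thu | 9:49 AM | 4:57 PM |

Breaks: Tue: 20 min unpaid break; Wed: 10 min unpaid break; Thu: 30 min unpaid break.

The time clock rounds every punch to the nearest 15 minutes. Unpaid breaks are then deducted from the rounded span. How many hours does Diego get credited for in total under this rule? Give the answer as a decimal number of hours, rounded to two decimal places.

Tue: in 10:46 AM→10:45 AM, out 6:15 PM→6:15 PM; 7 h 30 min − 20 min = 7 h 10 min
Wed: in 11:22 AM→11:15 AM, out 6:39 PM→6:45 PM; 7 h 30 min − 10 min = 7 h 20 min
Thu: in 9:49 AM→9:45 AM, out 4:57 PM→5:00 PM; 7 h 15 min − 30 min = 6 h 45 min
Total credited: 21 h 15 min.

21.25 hours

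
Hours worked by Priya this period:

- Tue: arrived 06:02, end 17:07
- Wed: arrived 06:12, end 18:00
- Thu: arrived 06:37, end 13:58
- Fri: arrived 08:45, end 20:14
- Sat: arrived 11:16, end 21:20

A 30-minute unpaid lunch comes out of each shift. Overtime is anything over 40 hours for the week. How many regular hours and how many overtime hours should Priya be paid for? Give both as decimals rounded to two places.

Tue: 06:02–17:07 = 11 h 5 min; less 30 min break → 10 h 35 min
Wed: 06:12–18:00 = 11 h 48 min; less 30 min break → 11 h 18 min
Thu: 06:37–13:58 = 7 h 21 min; less 30 min break → 6 h 51 min
Fri: 08:45–20:14 = 11 h 29 min; less 30 min break → 10 h 59 min
Sat: 11:16–21:20 = 10 h 4 min; less 30 min break → 9 h 34 min
Total worked: 49 h 17 min = 49.28 h.
Threshold 40 h → overtime 9 h 17 min, regular 40 h 0 min.

Regular 40.00 hours, overtime 9.28 hours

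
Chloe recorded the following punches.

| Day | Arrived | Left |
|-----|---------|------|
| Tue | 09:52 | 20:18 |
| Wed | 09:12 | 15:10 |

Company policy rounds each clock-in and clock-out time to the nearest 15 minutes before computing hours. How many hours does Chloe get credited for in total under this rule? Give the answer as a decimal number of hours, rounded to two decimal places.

Tue: in 09:52→09:45, out 20:18→20:15; 10 h 30 min
Wed: in 09:12→09:15, out 15:10→15:15; 6 h 0 min
Total credited: 16 h 30 min.

16.50 hours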